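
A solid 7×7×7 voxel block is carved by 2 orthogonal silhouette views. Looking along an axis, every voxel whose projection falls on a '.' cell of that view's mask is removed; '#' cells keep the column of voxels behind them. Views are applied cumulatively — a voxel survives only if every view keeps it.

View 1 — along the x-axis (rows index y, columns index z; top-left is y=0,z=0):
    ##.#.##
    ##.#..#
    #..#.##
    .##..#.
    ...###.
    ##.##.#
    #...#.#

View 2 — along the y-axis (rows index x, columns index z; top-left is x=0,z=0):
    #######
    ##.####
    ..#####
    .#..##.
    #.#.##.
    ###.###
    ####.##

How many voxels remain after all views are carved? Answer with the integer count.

full grid |V| = 343
after view 1 [x-axis, 27 of 49 cells solid] → remaining = 189
after view 2 [y-axis, 37 of 49 cells solid] → remaining = 141

141 voxels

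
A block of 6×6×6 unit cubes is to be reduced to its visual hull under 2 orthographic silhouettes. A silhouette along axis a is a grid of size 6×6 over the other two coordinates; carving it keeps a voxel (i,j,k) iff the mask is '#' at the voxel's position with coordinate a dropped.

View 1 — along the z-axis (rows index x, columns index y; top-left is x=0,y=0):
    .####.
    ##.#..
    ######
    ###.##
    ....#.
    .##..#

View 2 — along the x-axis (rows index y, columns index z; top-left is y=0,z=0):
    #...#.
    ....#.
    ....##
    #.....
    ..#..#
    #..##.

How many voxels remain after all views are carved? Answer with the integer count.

before carving: 216 voxels (6×6×6)
carve view 1 (along z, XY-mask fill 22/36): 132 voxels remain
carve view 2 (along x, YZ-mask fill 11/36): 39 voxels remain

|visual hull| = 39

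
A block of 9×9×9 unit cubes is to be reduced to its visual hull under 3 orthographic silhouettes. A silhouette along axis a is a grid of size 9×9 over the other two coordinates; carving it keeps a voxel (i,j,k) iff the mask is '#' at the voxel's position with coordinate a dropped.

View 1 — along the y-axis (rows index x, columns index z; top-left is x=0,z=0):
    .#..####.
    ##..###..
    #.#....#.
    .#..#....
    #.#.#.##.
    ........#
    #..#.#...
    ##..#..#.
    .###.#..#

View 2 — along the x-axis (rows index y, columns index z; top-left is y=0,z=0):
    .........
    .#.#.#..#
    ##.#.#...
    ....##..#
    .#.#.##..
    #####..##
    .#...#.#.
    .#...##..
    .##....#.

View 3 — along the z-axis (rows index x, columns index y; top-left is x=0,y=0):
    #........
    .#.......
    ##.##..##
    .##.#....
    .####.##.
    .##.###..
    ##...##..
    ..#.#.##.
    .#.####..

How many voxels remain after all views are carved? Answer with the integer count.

40 voxels

full grid |V| = 729
  1. axis=1 (XZ plane), |mask|=33  ⇒  voxels=297
  2. axis=0 (YZ plane), |mask|=31  ⇒  voxels=117
  3. axis=2 (XY plane), |mask|=35  ⇒  voxels=40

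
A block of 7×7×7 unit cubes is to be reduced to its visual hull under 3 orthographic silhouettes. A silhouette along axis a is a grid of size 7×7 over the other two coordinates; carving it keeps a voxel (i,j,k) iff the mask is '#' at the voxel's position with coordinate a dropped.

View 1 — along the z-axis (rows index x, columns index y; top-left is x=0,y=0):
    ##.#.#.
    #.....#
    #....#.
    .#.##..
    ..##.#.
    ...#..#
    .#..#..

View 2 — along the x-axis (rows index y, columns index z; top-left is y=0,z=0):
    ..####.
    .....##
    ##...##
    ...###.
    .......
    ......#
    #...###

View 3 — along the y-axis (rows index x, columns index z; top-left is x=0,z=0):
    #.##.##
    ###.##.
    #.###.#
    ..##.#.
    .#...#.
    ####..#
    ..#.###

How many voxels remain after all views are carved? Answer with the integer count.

full grid |V| = 343
step 1: project along z, AND mask (18/49) → |grid| = 126
step 2: project along x, AND mask (18/49) → |grid| = 45
step 3: project along y, AND mask (29/49) → |grid| = 29

|visual hull| = 29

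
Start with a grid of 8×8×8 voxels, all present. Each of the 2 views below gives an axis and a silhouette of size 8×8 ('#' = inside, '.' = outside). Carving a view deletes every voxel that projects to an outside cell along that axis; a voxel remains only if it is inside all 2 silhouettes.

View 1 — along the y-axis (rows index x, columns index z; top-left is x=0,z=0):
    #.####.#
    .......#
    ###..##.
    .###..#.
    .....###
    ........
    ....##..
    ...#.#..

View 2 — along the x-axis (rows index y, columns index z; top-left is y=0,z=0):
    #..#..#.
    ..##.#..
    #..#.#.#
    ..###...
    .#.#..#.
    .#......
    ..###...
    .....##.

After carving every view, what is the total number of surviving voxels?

start: 8×8×8 = 512 voxels
carve view 1 (along y, XZ-mask fill 23/64): 184 voxels remain
carve view 2 (along x, YZ-mask fill 22/64): 66 voxels remain

66 voxels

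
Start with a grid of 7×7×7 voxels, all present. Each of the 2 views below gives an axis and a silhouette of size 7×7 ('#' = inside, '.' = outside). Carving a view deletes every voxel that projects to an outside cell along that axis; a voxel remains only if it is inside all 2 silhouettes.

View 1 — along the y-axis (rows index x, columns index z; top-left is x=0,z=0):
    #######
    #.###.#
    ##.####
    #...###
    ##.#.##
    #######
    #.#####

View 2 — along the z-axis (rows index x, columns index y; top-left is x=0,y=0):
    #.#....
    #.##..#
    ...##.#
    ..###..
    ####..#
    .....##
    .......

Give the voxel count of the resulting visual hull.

start: 7×7×7 = 343 voxels
after view 1 [y-axis, 40 of 49 cells solid] → remaining = 280
after view 2 [z-axis, 19 of 49 cells solid] → remaining = 103

|visual hull| = 103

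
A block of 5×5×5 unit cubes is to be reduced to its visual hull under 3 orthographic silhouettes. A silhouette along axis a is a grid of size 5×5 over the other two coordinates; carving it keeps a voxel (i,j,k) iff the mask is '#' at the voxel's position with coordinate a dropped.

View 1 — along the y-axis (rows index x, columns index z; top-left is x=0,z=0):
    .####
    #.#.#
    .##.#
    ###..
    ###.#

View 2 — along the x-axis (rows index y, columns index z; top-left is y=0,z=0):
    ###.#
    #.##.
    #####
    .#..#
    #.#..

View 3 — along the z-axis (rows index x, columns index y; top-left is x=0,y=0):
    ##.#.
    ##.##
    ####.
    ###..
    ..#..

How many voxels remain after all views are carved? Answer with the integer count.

voxel count = 36

start: 5×5×5 = 125 voxels
V1 y: intersect with XZ mask (17 set) -- 85 left
V2 x: intersect with YZ mask (16 set) -- 58 left
V3 z: intersect with XY mask (15 set) -- 36 left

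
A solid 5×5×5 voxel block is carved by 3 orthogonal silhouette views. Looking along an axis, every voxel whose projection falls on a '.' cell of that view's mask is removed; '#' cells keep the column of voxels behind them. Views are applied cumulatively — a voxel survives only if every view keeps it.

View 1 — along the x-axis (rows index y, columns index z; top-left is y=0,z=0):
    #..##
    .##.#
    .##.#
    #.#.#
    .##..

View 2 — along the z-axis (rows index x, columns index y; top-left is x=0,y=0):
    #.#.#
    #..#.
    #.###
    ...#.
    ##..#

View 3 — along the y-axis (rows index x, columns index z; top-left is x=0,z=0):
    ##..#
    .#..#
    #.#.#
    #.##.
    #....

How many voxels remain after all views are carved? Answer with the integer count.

initial block: 5^3 = 125
  1. axis=0 (YZ plane), |mask|=14  ⇒  voxels=70
  2. axis=2 (XY plane), |mask|=13  ⇒  voxels=36
  3. axis=1 (XZ plane), |mask|=12  ⇒  voxels=18

voxel count = 18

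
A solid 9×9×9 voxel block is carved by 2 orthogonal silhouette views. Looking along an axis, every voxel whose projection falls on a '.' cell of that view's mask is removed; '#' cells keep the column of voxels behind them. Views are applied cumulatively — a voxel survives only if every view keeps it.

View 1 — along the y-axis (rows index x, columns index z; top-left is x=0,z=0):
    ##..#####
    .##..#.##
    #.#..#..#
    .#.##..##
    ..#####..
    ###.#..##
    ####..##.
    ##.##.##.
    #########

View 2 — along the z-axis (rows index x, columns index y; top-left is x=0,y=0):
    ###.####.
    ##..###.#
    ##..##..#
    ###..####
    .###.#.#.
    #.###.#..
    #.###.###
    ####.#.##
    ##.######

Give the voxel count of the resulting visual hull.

full grid |V| = 729
after view 1 [y-axis, 53 of 81 cells solid] → remaining = 477
after view 2 [z-axis, 57 of 81 cells solid] → remaining = 345

voxel count = 345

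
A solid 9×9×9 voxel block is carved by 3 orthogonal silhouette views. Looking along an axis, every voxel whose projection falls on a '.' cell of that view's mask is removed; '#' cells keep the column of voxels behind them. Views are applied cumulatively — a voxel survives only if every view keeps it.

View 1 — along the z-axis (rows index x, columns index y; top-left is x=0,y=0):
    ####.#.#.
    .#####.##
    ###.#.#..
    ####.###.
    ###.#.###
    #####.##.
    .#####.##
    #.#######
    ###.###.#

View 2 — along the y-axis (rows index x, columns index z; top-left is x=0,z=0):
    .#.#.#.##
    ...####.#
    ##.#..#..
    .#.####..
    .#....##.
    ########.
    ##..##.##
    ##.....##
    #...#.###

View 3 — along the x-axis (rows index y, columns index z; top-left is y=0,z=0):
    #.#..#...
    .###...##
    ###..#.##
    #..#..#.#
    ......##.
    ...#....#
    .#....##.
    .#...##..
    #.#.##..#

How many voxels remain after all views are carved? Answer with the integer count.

131 voxels

before carving: 729 voxels (9×9×9)
carve view 1 (along z, XY-mask fill 61/81): 549 voxels remain
carve view 2 (along y, XZ-mask fill 45/81): 306 voxels remain
carve view 3 (along x, YZ-mask fill 33/81): 131 voxels remain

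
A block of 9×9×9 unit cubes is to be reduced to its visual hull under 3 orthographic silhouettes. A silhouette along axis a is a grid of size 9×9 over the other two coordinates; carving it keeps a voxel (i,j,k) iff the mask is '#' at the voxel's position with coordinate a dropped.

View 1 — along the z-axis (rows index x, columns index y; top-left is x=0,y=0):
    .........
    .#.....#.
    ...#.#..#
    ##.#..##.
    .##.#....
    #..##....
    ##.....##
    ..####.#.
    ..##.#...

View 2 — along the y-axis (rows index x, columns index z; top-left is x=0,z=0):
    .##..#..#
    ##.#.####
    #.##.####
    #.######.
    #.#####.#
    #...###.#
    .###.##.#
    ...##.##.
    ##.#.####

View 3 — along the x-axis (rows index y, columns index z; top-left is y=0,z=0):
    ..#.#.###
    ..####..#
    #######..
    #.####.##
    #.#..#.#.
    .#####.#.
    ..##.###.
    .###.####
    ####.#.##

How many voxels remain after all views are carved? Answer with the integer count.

voxel count = 117

before carving: 729 voxels (9×9×9)
  1. axis=2 (XY plane), |mask|=28  ⇒  voxels=252
  2. axis=1 (XZ plane), |mask|=54  ⇒  voxels=171
  3. axis=0 (YZ plane), |mask|=53  ⇒  voxels=117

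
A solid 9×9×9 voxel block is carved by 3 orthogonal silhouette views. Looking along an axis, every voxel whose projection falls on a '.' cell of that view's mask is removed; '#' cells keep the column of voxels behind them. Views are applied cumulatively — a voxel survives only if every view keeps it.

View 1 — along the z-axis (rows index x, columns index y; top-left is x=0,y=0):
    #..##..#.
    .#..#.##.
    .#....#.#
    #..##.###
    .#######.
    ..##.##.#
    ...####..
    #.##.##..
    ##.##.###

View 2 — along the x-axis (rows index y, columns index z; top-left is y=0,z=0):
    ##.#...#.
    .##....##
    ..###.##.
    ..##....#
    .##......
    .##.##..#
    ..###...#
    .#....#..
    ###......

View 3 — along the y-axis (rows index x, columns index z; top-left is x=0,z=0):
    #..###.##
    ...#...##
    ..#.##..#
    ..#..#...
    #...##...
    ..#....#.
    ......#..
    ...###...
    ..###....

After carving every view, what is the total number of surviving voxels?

voxel count = 46

full grid |V| = 729
step 1: project along z, AND mask (45/81) → |grid| = 405
step 2: project along x, AND mask (32/81) → |grid| = 154
step 3: project along y, AND mask (27/81) → |grid| = 46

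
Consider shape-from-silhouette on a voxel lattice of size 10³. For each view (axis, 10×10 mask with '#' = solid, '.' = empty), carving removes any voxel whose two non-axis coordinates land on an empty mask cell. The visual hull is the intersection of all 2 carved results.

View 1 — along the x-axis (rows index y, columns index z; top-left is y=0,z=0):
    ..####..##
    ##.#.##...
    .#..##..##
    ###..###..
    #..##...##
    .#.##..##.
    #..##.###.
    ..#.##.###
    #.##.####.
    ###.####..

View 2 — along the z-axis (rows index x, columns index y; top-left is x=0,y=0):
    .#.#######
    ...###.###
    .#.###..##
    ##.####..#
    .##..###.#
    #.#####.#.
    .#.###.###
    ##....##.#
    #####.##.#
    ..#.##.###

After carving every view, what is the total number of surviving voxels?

start: 10×10×10 = 1000 voxels
step 1: project along x, AND mask (58/100) → |grid| = 580
step 2: project along z, AND mask (66/100) → |grid| = 384

remaining voxels: 384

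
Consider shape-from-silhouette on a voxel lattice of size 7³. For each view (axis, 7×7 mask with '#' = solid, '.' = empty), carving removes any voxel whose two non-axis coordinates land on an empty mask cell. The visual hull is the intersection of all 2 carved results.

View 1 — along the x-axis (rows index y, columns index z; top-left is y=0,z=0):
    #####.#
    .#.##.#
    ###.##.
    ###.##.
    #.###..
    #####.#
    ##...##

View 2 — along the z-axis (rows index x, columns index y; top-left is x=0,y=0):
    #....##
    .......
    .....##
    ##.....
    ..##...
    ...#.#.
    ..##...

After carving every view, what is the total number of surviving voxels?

remaining voxels: 67

start: 7×7×7 = 343 voxels
after view 1 [x-axis, 34 of 49 cells solid] → remaining = 238
after view 2 [z-axis, 13 of 49 cells solid] → remaining = 67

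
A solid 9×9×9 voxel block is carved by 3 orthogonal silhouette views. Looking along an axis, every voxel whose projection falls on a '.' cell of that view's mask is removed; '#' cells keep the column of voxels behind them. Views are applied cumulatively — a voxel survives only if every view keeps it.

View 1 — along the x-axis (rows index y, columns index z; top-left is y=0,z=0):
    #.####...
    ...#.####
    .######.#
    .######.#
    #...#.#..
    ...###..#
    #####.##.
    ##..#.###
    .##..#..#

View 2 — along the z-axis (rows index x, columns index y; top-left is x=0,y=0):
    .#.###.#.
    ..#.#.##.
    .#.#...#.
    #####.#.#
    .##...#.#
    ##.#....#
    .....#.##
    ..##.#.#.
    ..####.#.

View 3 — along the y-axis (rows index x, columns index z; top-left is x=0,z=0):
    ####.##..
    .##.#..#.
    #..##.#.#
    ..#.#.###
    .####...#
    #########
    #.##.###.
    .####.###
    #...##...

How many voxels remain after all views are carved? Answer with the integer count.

voxel count = 130

full grid |V| = 729
V1 x: intersect with YZ mask (48 set) -- 432 left
V2 z: intersect with XY mask (39 set) -- 213 left
V3 y: intersect with XZ mask (50 set) -- 130 left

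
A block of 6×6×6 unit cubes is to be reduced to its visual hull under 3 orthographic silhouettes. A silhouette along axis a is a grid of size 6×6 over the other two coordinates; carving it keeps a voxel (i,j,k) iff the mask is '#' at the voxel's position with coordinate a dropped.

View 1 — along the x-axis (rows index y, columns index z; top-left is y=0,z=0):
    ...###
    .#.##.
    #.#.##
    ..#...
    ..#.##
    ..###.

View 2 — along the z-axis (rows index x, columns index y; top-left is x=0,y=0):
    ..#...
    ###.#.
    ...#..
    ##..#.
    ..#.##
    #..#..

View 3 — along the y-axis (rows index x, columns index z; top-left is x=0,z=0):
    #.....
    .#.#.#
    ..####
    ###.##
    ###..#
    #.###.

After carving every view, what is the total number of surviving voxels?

full grid |V| = 216
after view 1 [x-axis, 17 of 36 cells solid] → remaining = 102
after view 2 [z-axis, 14 of 36 cells solid] → remaining = 41
after view 3 [y-axis, 21 of 36 cells solid] → remaining = 24

24 voxels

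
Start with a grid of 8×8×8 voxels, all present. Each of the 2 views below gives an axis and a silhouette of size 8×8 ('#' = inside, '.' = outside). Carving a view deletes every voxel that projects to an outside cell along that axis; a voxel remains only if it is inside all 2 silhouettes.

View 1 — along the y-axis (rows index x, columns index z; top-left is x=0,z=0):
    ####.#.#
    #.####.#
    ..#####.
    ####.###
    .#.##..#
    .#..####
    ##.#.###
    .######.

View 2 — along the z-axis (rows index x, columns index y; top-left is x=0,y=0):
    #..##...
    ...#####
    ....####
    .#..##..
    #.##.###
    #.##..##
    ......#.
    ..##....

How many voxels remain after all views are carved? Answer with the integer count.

before carving: 512 voxels (8×8×8)
carve view 1 (along y, XZ-mask fill 45/64): 360 voxels remain
carve view 2 (along z, XY-mask fill 29/64): 156 voxels remain

|visual hull| = 156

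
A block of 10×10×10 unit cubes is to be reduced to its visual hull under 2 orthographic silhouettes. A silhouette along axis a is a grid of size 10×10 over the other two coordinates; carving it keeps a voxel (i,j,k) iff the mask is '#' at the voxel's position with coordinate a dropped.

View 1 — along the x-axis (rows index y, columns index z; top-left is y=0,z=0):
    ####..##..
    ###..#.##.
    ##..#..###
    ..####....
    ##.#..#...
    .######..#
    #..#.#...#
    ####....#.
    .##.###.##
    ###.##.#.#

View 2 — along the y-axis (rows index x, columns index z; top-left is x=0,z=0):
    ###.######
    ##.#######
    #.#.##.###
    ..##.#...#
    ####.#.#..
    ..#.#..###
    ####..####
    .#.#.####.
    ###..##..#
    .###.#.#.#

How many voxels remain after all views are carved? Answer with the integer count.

voxel count = 374

start: 10×10×10 = 1000 voxels
V1 x: intersect with YZ mask (56 set) -- 560 left
V2 y: intersect with XZ mask (66 set) -- 374 left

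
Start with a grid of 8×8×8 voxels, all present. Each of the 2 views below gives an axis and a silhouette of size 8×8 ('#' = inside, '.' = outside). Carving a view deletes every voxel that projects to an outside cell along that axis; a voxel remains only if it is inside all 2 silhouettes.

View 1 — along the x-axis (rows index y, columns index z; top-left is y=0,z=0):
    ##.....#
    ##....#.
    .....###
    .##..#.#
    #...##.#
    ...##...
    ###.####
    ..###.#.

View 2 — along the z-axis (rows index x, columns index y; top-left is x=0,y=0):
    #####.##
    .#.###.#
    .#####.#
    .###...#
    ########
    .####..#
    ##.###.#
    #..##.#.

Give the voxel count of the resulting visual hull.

165 voxels

full grid |V| = 512
[1] x-view keeps 30 columns → grid now 240
[2] z-view keeps 45 columns → grid now 165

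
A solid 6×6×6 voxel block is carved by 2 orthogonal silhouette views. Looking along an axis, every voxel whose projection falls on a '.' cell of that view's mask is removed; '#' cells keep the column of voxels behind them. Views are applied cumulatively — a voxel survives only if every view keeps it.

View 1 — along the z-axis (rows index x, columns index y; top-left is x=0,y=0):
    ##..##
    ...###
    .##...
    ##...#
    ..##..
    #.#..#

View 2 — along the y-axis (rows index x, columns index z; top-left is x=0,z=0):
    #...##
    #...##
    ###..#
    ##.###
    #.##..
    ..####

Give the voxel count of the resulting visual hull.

start: 6×6×6 = 216 voxels
carve view 1 (along z, XY-mask fill 17/36): 102 voxels remain
carve view 2 (along y, XZ-mask fill 22/36): 62 voxels remain

remaining voxels: 62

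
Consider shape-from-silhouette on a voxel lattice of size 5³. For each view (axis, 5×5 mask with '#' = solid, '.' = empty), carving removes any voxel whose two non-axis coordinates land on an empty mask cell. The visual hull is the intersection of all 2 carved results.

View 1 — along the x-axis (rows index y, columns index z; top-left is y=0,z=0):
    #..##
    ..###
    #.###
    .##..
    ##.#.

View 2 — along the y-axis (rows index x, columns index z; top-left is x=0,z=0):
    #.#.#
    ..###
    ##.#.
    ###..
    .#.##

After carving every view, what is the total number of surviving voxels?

before carving: 125 voxels (5×5×5)
V1 x: intersect with YZ mask (15 set) -- 75 left
V2 y: intersect with XZ mask (15 set) -- 45 left

remaining voxels: 45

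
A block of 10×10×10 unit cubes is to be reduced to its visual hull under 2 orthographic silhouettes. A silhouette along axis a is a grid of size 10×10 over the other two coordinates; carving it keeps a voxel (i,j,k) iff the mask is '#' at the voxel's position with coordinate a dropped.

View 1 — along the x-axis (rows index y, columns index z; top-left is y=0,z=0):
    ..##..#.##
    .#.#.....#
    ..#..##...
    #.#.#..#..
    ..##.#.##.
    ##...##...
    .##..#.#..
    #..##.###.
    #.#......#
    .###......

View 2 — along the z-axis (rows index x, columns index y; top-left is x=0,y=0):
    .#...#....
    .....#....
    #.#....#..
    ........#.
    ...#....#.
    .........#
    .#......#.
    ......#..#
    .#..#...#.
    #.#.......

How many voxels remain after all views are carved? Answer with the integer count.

|visual hull| = 70

initial block: 10^3 = 1000
carve view 1 (along x, YZ-mask fill 40/100): 400 voxels remain
carve view 2 (along z, XY-mask fill 19/100): 70 voxels remain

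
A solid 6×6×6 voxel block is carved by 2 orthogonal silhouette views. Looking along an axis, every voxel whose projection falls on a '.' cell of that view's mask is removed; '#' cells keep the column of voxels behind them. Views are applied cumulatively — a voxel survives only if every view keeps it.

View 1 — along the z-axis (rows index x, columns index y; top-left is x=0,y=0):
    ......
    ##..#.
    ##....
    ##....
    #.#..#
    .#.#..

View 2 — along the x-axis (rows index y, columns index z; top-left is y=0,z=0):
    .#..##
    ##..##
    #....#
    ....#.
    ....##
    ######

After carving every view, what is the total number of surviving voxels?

full grid |V| = 216
[1] z-view keeps 12 columns → grid now 72
[2] x-view keeps 18 columns → grid now 39

remaining voxels: 39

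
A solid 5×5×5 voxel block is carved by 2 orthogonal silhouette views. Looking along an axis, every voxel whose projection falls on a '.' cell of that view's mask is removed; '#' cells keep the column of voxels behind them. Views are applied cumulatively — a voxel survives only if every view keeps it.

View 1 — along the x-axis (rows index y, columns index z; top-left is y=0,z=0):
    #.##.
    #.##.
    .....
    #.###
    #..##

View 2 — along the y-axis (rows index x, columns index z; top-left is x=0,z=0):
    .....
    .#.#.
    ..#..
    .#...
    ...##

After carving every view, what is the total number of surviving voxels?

initial block: 5^3 = 125
V1 x: intersect with YZ mask (13 set) -- 65 left
V2 y: intersect with XZ mask (6 set) -- 13 left

voxel count = 13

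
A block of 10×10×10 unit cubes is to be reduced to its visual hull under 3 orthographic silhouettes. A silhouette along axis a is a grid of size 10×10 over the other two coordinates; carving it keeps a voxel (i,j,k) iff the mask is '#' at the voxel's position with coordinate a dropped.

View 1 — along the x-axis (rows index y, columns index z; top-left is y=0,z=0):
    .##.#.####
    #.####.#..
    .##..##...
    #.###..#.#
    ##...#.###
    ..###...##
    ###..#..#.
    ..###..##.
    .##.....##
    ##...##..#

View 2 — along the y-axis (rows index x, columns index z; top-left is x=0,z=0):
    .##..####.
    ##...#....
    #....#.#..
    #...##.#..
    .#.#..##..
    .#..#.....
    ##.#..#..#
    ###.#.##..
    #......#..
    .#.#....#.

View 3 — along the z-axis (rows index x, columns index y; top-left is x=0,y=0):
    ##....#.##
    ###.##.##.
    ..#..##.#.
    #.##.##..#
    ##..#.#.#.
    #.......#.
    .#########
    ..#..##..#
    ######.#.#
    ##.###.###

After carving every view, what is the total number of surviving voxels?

107 voxels

initial block: 10^3 = 1000
after view 1 [x-axis, 53 of 100 cells solid] → remaining = 530
after view 2 [y-axis, 38 of 100 cells solid] → remaining = 195
after view 3 [z-axis, 58 of 100 cells solid] → remaining = 107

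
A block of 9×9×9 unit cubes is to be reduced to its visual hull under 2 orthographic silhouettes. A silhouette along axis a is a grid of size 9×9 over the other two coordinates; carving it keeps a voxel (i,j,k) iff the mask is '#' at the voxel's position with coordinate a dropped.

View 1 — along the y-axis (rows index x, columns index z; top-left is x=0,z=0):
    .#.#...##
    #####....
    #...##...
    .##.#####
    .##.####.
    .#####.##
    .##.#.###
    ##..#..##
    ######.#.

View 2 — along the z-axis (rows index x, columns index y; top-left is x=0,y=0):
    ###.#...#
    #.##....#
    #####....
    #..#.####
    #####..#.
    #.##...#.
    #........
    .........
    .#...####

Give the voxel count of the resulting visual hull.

|visual hull| = 202

initial block: 9^3 = 729
V1 y: intersect with XZ mask (50 set) -- 450 left
V2 z: intersect with XY mask (36 set) -- 202 left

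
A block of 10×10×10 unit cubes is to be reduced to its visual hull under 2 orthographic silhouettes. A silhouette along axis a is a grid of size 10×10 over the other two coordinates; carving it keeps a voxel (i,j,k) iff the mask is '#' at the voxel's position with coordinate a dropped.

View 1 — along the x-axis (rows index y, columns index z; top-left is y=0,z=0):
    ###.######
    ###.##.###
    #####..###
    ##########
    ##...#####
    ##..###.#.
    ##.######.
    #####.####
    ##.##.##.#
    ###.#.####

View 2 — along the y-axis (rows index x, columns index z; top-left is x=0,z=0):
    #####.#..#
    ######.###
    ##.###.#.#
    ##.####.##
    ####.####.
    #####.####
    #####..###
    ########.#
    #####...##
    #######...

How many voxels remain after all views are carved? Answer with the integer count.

|visual hull| = 635

initial block: 10^3 = 1000
V1 x: intersect with YZ mask (80 set) -- 800 left
V2 y: intersect with XZ mask (79 set) -- 635 left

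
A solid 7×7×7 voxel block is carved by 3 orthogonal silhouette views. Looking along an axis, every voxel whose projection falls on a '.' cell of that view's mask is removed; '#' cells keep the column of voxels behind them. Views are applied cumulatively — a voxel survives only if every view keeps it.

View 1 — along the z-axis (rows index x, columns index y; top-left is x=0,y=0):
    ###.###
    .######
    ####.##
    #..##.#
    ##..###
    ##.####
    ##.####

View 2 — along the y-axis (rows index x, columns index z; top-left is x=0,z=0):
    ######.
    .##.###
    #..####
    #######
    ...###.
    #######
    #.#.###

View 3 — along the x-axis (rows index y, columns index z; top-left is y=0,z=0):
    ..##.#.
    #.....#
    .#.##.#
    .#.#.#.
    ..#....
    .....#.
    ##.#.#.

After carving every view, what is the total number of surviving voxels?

|visual hull| = 75

initial block: 7^3 = 343
[1] z-view keeps 39 columns → grid now 273
[2] y-view keeps 38 columns → grid now 211
[3] x-view keeps 18 columns → grid now 75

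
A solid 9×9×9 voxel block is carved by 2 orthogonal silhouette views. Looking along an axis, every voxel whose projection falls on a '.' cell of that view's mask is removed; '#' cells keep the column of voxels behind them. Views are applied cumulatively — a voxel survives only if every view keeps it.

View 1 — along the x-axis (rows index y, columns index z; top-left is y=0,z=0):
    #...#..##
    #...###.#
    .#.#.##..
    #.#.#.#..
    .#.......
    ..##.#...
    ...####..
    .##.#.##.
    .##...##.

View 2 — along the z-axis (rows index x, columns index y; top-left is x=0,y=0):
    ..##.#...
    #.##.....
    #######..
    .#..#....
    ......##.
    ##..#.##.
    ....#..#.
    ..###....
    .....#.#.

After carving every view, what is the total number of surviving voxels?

start: 9×9×9 = 729 voxels
  1. axis=0 (YZ plane), |mask|=34  ⇒  voxels=306
  2. axis=2 (XY plane), |mask|=29  ⇒  voxels=105

remaining voxels: 105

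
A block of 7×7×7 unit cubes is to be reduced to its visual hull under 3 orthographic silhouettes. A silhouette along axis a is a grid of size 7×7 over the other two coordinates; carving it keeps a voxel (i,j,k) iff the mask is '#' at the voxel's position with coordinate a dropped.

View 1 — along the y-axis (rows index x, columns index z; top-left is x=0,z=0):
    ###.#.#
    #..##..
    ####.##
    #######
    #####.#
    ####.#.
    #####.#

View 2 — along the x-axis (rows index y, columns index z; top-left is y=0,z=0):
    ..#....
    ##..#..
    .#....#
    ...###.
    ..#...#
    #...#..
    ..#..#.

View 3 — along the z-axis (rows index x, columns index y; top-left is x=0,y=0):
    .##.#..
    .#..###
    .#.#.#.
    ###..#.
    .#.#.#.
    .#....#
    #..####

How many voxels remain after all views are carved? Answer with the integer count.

before carving: 343 voxels (7×7×7)
[1] y-view keeps 38 columns → grid now 266
[2] x-view keeps 15 columns → grid now 81
[3] z-view keeps 24 columns → grid now 43

43 voxels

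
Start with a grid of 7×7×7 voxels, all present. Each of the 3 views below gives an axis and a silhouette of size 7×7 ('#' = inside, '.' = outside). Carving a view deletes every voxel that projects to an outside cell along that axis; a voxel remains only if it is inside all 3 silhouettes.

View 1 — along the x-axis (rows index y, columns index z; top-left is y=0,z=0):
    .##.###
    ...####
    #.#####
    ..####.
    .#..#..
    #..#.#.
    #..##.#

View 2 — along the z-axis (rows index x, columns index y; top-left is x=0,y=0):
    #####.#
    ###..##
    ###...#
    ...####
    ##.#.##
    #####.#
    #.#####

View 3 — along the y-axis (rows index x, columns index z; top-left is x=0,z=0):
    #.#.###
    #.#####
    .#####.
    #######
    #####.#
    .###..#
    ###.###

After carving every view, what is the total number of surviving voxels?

initial block: 7^3 = 343
after view 1 [x-axis, 28 of 49 cells solid] → remaining = 196
after view 2 [z-axis, 36 of 49 cells solid] → remaining = 148
after view 3 [y-axis, 39 of 49 cells solid] → remaining = 115

remaining voxels: 115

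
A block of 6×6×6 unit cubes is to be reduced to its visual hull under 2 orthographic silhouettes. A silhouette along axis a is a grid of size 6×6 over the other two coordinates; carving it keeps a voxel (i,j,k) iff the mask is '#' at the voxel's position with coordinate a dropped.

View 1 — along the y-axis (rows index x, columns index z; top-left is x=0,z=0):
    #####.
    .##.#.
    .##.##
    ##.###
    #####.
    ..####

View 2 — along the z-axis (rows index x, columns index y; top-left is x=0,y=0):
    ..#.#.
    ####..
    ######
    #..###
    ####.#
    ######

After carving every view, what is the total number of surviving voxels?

initial block: 6^3 = 216
carve view 1 (along y, XZ-mask fill 26/36): 156 voxels remain
carve view 2 (along z, XY-mask fill 27/36): 115 voxels remain

remaining voxels: 115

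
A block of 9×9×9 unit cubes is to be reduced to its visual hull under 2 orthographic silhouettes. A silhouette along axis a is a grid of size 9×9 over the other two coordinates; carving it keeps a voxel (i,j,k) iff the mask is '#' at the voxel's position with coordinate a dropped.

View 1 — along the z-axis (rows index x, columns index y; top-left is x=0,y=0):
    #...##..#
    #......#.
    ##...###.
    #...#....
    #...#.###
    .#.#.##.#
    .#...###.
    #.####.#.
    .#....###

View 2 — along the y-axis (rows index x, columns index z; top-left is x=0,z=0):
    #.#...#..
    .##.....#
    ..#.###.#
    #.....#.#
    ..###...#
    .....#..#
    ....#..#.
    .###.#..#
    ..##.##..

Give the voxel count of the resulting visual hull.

voxel count = 133

initial block: 9^3 = 729
V1 z: intersect with XY mask (37 set) -- 333 left
V2 y: intersect with XZ mask (31 set) -- 133 left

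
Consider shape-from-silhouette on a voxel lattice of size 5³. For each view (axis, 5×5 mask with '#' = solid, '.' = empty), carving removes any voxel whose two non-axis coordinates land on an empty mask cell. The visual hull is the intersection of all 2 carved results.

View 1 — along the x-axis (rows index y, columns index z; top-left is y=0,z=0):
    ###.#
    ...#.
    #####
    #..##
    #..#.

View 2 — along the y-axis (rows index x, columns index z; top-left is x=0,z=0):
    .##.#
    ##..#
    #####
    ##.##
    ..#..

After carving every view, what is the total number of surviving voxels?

full grid |V| = 125
V1 x: intersect with YZ mask (15 set) -- 75 left
V2 y: intersect with XZ mask (16 set) -- 46 left

|visual hull| = 46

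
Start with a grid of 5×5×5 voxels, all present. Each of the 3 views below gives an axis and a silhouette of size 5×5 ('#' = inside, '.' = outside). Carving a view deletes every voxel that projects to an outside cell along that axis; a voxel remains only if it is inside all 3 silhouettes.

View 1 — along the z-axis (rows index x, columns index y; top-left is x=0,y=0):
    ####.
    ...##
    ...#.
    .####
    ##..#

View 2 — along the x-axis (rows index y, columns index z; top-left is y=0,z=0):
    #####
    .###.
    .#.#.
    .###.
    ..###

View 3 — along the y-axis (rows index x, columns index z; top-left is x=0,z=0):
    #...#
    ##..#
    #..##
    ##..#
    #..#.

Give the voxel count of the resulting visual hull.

remaining voxels: 13

before carving: 125 voxels (5×5×5)
step 1: project along z, AND mask (14/25) → |grid| = 70
step 2: project along x, AND mask (16/25) → |grid| = 44
step 3: project along y, AND mask (13/25) → |grid| = 13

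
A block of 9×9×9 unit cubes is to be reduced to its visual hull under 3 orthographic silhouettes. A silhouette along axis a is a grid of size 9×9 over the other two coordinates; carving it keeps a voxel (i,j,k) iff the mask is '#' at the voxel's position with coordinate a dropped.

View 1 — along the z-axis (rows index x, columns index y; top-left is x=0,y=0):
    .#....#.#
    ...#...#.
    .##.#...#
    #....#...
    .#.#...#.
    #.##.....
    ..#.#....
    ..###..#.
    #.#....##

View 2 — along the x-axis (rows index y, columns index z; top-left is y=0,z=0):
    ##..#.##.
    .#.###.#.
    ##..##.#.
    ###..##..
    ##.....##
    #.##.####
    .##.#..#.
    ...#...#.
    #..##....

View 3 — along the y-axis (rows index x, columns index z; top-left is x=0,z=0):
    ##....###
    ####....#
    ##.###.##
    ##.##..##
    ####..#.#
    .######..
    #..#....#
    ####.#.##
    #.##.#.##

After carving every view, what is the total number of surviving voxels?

77 voxels

start: 9×9×9 = 729 voxels
after view 1 [z-axis, 27 of 81 cells solid] → remaining = 243
after view 2 [x-axis, 40 of 81 cells solid] → remaining = 115
after view 3 [y-axis, 51 of 81 cells solid] → remaining = 77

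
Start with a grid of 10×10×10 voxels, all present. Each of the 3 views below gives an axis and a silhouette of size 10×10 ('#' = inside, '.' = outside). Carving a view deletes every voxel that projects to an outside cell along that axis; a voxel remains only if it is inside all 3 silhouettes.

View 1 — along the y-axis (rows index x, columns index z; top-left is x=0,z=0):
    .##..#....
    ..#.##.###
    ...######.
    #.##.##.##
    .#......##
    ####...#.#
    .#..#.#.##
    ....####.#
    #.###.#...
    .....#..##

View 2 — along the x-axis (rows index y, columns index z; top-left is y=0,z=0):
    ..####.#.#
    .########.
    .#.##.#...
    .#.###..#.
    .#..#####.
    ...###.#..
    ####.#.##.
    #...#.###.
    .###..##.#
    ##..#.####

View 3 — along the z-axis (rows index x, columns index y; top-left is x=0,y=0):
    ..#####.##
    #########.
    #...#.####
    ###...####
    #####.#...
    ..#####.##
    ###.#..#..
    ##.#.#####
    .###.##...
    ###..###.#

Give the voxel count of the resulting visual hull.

initial block: 10^3 = 1000
step 1: project along y, AND mask (49/100) → |grid| = 490
step 2: project along x, AND mask (58/100) → |grid| = 280
step 3: project along z, AND mask (67/100) → |grid| = 191

voxel count = 191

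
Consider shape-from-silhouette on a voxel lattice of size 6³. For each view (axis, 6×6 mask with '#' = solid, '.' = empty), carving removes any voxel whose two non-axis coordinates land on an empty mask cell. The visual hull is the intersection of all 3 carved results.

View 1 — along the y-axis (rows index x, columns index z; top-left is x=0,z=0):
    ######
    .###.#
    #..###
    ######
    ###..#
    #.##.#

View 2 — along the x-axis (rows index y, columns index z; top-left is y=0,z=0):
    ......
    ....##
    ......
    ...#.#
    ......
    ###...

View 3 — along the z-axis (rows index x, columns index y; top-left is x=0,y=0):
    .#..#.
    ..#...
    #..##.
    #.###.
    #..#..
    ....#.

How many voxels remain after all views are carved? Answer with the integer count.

remaining voxels: 7

full grid |V| = 216
[1] y-view keeps 28 columns → grid now 168
[2] x-view keeps 7 columns → grid now 34
[3] z-view keeps 13 columns → grid now 7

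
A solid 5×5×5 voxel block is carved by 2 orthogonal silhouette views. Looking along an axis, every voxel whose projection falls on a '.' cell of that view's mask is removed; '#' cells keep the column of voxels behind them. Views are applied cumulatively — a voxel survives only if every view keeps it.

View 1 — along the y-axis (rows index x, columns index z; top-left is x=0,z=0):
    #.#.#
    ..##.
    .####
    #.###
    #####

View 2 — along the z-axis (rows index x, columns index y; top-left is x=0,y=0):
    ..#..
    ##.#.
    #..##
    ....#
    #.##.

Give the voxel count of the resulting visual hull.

before carving: 125 voxels (5×5×5)
step 1: project along y, AND mask (18/25) → |grid| = 90
step 2: project along z, AND mask (11/25) → |grid| = 40

|visual hull| = 40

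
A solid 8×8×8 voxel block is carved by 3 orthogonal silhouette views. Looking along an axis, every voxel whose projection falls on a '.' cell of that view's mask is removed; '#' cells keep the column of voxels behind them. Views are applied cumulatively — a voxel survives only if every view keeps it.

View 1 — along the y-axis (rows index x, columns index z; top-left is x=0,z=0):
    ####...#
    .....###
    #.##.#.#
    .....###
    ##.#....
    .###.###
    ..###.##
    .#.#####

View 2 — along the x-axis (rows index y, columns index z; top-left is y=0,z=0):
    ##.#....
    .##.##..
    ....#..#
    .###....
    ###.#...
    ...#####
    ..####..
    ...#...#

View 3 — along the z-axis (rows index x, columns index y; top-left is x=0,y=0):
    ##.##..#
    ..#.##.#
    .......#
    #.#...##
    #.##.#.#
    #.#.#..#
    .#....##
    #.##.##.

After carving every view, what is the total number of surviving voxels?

initial block: 8^3 = 512
carve view 1 (along y, XZ-mask fill 36/64): 288 voxels remain
carve view 2 (along x, YZ-mask fill 27/64): 119 voxels remain
carve view 3 (along z, XY-mask fill 31/64): 58 voxels remain

voxel count = 58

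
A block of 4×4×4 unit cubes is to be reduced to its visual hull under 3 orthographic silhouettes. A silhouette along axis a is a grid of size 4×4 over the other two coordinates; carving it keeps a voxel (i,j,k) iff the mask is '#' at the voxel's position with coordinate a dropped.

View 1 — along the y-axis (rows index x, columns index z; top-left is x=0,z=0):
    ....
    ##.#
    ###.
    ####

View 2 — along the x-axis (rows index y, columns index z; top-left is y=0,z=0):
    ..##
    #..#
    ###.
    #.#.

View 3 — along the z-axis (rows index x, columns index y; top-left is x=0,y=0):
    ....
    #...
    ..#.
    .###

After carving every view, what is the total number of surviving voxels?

voxel count = 11

full grid |V| = 64
[1] y-view keeps 10 columns → grid now 40
[2] x-view keeps 9 columns → grid now 22
[3] z-view keeps 5 columns → grid now 11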